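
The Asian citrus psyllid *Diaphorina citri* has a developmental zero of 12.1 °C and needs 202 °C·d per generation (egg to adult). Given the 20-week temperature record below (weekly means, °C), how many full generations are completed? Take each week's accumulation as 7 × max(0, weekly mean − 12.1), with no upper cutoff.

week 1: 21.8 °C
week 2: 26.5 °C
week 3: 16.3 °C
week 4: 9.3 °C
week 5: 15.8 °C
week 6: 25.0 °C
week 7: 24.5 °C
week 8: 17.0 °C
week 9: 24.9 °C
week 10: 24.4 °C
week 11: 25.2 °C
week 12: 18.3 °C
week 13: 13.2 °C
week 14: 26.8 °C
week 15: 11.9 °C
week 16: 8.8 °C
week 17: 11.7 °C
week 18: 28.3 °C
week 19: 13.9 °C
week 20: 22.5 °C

5 generations

Weekly DD (7 × max(0, T̄ − 12.1)): 67.9, 100.8, 29.4, 0.0, 25.9, 90.3, 86.8, 34.3, 89.6, 86.1, 91.7, 43.4, 7.7, 102.9, 0.0, 0.0, 0.0, 113.4, 12.6, 72.8.
Season total = 1055.6 DD.
Complete generations = ⌊1055.6 / 202⌋ = 5.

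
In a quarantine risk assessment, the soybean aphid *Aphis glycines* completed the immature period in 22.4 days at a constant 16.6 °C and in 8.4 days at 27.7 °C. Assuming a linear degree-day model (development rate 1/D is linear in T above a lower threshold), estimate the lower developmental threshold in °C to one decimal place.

Equal thermal constants: D₁(T₁ − T_b) = D₂(T₂ − T_b).
22.4·(16.6 − T_b) = 8.4·(27.7 − T_b)
T_b = (22.4·16.6 − 8.4·27.7) / (22.4 − 8.4) = 139.16 / 14.0 = 9.940 °C ≈ 9.9 °C.

9.9 °C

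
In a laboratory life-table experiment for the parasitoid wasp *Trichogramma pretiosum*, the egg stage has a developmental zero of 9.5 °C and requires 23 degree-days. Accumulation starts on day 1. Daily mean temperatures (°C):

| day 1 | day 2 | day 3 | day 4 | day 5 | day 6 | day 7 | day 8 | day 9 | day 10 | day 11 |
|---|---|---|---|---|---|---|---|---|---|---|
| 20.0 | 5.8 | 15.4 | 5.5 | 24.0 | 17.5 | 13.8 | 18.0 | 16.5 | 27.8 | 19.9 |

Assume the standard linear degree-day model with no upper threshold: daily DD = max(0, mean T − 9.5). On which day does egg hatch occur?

Daily DD above 9.5 °C: 10.5, 0.0, 5.9, 0.0, 14.5, 8.0, 4.3, 8.5, 7.0, 18.3, 10.4.
Cumulative: 10.5, 10.5, 16.4, 16.4, 30.9, 38.9, 43.2, 51.7, 58.7, 77.0, 87.4.
The total first reaches 23 DD on day 5.

day 5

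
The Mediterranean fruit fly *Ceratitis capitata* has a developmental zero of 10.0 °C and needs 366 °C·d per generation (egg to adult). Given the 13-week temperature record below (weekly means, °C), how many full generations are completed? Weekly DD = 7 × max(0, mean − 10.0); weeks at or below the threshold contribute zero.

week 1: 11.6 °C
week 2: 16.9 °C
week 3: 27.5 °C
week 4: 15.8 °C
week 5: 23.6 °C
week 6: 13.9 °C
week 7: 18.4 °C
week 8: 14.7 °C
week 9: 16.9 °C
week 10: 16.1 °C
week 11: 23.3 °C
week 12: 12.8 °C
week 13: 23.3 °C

Weekly DD (7 × max(0, T̄ − 10.0)): 11.2, 48.3, 122.5, 40.6, 95.2, 27.3, 58.8, 32.9, 48.3, 42.7, 93.1, 19.6, 93.1.
Season total = 733.6 DD.
Complete generations = ⌊733.6 / 366⌋ = 2.

2 generations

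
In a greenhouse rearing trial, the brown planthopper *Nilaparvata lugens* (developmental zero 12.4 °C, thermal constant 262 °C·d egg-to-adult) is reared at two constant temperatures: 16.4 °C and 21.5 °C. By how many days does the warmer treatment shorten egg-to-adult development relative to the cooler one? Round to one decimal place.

At 16.4 °C: 262 / (16.4 − 12.4) = 262 / 4.0 = 65.500 d.
At 21.5 °C: 262 / (21.5 − 12.4) = 262 / 9.1 = 28.791 d.
Difference = |65.500 − 28.791| = 36.709 ≈ 36.7 days.

36.7 days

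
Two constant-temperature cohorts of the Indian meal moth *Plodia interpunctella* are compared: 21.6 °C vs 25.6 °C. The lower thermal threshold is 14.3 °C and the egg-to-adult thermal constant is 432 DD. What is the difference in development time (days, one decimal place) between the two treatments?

20.9 days

At 21.6 °C: 432 / (21.6 − 14.3) = 432 / 7.3 = 59.178 d.
At 25.6 °C: 432 / (25.6 − 14.3) = 432 / 11.3 = 38.230 d.
Difference = |59.178 − 38.230| = 20.948 ≈ 20.9 days.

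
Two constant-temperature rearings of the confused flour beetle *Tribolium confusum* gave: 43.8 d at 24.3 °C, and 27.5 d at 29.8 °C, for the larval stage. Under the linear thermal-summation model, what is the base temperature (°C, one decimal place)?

15.0 °C

Linear rate model ⇒ the product D·(T − T_b) is constant across temperatures.
43.8·(24.3 − T_b) = 27.5·(29.8 − T_b)
T_b = (43.8·24.3 − 27.5·29.8) / (43.8 − 27.5) = 244.84 / 16.3 = 15.021 °C ≈ 15.0 °C.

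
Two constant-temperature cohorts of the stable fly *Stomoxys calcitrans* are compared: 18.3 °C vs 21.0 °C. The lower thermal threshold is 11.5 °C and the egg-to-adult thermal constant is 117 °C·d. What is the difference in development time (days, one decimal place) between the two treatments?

4.9 days

At 18.3 °C: 117 / (18.3 − 11.5) = 117 / 6.8 = 17.206 d.
At 21.0 °C: 117 / (21.0 − 11.5) = 117 / 9.5 = 12.316 d.
Difference = |17.206 − 12.316| = 4.890 ≈ 4.9 days.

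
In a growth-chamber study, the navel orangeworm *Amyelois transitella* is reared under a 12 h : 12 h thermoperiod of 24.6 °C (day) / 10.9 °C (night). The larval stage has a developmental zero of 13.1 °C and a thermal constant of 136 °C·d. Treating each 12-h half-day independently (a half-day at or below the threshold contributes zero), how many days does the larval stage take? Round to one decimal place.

23.7 days

Day half: max(0, 24.6 − 13.1) × 0.5 = 11.5 × 0.5 = 5.75 DD.
Night half: max(0, 10.9 − 13.1) × 0.5 = 0.0 × 0.5 = 0.00 DD.
Per 24 h: 5.75 DD/day.
Duration = 136 / 5.75 = 23.652 ≈ 23.7 days.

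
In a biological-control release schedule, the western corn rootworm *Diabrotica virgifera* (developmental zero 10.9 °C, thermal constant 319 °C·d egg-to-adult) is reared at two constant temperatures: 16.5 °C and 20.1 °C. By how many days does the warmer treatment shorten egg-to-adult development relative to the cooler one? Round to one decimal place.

22.3 days

At 16.5 °C: 319 / (16.5 − 10.9) = 319 / 5.6 = 56.964 d.
At 20.1 °C: 319 / (20.1 − 10.9) = 319 / 9.2 = 34.674 d.
Difference = |56.964 − 34.674| = 22.290 ≈ 22.3 days.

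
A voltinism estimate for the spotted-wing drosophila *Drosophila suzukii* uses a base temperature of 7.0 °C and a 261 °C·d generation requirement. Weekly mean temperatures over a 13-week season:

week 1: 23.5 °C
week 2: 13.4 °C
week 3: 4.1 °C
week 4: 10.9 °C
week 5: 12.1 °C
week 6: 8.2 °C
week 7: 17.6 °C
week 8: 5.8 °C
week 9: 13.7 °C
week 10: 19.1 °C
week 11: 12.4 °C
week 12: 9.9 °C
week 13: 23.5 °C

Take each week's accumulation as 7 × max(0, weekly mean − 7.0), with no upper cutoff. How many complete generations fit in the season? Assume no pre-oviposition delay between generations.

Weekly DD (7 × max(0, T̄ − 7.0)): 115.5, 44.8, 0.0, 27.3, 35.7, 8.4, 74.2, 0.0, 46.9, 84.7, 37.8, 20.3, 115.5.
Season total = 611.1 DD.
Complete generations = ⌊611.1 / 261⌋ = 2.

2 generations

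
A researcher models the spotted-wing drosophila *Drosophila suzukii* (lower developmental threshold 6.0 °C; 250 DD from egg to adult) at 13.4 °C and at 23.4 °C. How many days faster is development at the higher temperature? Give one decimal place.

At 13.4 °C: 250 / (13.4 − 6.0) = 250 / 7.4 = 33.784 d.
At 23.4 °C: 250 / (23.4 − 6.0) = 250 / 17.4 = 14.368 d.
Difference = |33.784 − 14.368| = 19.416 ≈ 19.4 days.

19.4 days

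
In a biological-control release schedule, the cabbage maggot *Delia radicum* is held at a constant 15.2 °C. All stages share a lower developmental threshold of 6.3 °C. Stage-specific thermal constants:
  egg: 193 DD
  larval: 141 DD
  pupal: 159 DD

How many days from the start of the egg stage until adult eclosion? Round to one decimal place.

Daily accumulation at 15.2 °C = 15.2 − 6.3 = 8.9 DD/day.
Total K = 193 + 141 + 159 = 493 DD.
Total duration = 493 / 8.9 = 55.393 ≈ 55.4 days.

55.4 days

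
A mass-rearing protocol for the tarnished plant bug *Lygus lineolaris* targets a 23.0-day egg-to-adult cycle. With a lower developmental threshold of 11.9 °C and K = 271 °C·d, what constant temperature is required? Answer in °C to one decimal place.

23.7 °C

Required daily accumulation = 271 / 23.0 = 11.783 DD/day.
T = T_base + 11.783 = 11.9 + 11.783 = 23.683 ≈ 23.7 °C.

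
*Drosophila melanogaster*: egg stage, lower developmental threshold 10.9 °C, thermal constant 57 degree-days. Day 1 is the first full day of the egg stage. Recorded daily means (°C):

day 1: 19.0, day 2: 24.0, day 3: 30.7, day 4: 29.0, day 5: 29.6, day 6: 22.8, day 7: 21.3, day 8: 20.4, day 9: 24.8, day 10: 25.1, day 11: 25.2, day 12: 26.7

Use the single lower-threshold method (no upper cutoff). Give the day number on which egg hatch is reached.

Daily DD above 10.9 °C: 8.1, 13.1, 19.8, 18.1, 18.7, 11.9, 10.4, 9.5, 13.9, 14.2, 14.3, 15.8.
Cumulative: 8.1, 21.2, 41.0, 59.1, 77.8, 89.7, 100.1, 109.6, 123.5, 137.7, 152.0, 167.8.
The total first reaches 57 DD on day 4.

day 4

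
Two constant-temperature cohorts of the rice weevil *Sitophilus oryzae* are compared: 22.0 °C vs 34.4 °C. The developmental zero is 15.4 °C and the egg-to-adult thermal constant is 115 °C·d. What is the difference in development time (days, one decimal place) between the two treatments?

At 22.0 °C: 115 / (22.0 − 15.4) = 115 / 6.6 = 17.424 d.
At 34.4 °C: 115 / (34.4 − 15.4) = 115 / 19.0 = 6.053 d.
Difference = |17.424 − 6.053| = 11.372 ≈ 11.4 days.

11.4 days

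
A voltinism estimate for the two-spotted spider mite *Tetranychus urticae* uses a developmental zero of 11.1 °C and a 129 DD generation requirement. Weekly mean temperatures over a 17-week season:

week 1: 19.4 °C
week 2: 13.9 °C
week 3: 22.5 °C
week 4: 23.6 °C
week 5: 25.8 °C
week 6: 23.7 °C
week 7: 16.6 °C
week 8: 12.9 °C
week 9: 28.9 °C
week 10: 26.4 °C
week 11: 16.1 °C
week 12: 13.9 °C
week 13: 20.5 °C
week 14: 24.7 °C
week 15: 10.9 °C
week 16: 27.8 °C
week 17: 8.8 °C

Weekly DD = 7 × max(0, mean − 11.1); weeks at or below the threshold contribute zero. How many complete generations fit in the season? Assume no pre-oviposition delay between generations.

8 generations

Weekly DD (7 × max(0, T̄ − 11.1)): 58.1, 19.6, 79.8, 87.5, 102.9, 88.2, 38.5, 12.6, 124.6, 107.1, 35.0, 19.6, 65.8, 95.2, 0.0, 116.9, 0.0.
Season total = 1051.4 DD.
Complete generations = ⌊1051.4 / 129⌋ = 8.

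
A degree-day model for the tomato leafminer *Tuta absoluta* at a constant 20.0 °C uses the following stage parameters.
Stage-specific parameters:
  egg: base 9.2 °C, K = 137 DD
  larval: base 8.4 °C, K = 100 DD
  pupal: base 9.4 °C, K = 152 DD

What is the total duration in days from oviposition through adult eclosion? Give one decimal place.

egg: 137 / (20.0 − 9.2) = 137 / 10.8 = 12.685 d.
larval: 100 / (20.0 − 8.4) = 100 / 11.6 = 8.621 d.
pupal: 152 / (20.0 − 9.4) = 152 / 10.6 = 14.340 d.
Sum = 35.645 ≈ 35.6 days.

35.6 days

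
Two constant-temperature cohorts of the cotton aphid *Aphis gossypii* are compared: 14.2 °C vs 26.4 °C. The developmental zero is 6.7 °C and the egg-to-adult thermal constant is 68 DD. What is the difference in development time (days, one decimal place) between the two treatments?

5.6 days

At 14.2 °C: 68 / (14.2 − 6.7) = 68 / 7.5 = 9.067 d.
At 26.4 °C: 68 / (26.4 − 6.7) = 68 / 19.7 = 3.452 d.
Difference = |9.067 − 3.452| = 5.615 ≈ 5.6 days.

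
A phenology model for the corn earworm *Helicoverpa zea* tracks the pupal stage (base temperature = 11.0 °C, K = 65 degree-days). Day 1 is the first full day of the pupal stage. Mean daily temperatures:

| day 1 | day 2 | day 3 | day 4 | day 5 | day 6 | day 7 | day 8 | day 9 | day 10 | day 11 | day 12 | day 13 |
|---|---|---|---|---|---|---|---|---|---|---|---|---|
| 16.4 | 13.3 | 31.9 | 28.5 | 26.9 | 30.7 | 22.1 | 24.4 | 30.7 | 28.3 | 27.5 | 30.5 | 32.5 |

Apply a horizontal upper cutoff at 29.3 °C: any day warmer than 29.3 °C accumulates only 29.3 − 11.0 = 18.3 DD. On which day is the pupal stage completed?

day 6

Daily DD above 11.0 °C (capped at 18.3): 5.4, 2.3, 18.3, 17.5, 15.9, 18.3, 11.1, 13.4, 18.3, 17.3, 16.5, 18.3, 18.3.
Cumulative: 5.4, 7.7, 26.0, 43.5, 59.4, 77.7, 88.8, 102.2, 120.5, 137.8, 154.3, 172.6, 190.9.
The total first reaches 65 DD on day 6.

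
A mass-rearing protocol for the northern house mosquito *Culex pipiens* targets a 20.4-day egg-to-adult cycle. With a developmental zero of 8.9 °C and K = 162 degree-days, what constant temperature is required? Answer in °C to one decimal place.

16.8 °C

Required daily accumulation = 162 / 20.4 = 7.941 DD/day.
T = T_base + 7.941 = 8.9 + 7.941 = 16.841 ≈ 16.8 °C.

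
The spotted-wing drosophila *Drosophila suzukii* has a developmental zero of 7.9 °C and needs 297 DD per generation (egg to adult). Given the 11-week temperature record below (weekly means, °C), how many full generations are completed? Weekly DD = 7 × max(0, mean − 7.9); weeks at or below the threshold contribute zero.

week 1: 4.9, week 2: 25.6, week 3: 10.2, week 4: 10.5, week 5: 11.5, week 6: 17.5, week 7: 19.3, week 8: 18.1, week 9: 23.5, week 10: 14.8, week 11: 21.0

2 generations

Weekly DD (7 × max(0, T̄ − 7.9)): 0.0, 123.9, 16.1, 18.2, 25.2, 67.2, 79.8, 71.4, 109.2, 48.3, 91.7.
Season total = 651.0 DD.
Complete generations = ⌊651.0 / 297⌋ = 2.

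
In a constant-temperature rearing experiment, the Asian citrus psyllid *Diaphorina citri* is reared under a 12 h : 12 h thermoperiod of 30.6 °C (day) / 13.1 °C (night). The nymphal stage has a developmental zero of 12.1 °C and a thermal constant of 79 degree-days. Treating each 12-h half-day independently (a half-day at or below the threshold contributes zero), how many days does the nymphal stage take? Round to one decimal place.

Day half: max(0, 30.6 − 12.1) × 0.5 = 18.5 × 0.5 = 9.25 DD.
Night half: max(0, 13.1 − 12.1) × 0.5 = 1.0 × 0.5 = 0.50 DD.
Per 24 h: 9.75 DD/day.
Duration = 79 / 9.75 = 8.103 ≈ 8.1 days.

8.1 days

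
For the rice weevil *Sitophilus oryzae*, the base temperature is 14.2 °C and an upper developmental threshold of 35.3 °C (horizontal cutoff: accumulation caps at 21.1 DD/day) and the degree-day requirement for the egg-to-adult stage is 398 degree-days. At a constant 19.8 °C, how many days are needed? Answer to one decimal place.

71.1 days

Daily accumulation = 19.8 − 14.2 = 5.6 DD/day.
Duration = 398 / 5.6 = 71.071 ≈ 71.1 days.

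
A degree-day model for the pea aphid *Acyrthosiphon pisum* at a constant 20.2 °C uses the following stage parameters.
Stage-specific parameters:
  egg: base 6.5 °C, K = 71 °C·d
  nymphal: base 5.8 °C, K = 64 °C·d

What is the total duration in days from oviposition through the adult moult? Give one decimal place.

egg: 71 / (20.2 − 6.5) = 71 / 13.7 = 5.182 d.
nymphal: 64 / (20.2 − 5.8) = 64 / 14.4 = 4.444 d.
Sum = 9.627 ≈ 9.6 days.

9.6 days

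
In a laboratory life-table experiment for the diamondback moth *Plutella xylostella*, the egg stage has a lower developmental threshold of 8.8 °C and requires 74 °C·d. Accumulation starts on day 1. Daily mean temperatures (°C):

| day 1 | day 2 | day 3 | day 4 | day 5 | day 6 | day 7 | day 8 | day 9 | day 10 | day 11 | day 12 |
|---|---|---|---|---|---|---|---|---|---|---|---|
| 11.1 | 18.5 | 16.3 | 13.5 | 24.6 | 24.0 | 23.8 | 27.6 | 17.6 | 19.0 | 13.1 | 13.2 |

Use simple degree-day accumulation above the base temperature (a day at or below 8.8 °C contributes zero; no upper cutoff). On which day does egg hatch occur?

Daily DD above 8.8 °C: 2.3, 9.7, 7.5, 4.7, 15.8, 15.2, 15.0, 18.8, 8.8, 10.2, 4.3, 4.4.
Cumulative: 2.3, 12.0, 19.5, 24.2, 40.0, 55.2, 70.2, 89.0, 97.8, 108.0, 112.3, 116.7.
The total first reaches 74 DD on day 8.

day 8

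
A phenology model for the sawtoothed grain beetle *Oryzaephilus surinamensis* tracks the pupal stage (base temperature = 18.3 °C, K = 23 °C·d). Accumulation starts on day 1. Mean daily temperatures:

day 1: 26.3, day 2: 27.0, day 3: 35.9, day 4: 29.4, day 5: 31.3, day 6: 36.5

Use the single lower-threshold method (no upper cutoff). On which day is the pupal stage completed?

day 3

Daily DD above 18.3 °C: 8.0, 8.7, 17.6, 11.1, 13.0, 18.2.
Cumulative: 8.0, 16.7, 34.3, 45.4, 58.4, 76.6.
The total first reaches 23 DD on day 3.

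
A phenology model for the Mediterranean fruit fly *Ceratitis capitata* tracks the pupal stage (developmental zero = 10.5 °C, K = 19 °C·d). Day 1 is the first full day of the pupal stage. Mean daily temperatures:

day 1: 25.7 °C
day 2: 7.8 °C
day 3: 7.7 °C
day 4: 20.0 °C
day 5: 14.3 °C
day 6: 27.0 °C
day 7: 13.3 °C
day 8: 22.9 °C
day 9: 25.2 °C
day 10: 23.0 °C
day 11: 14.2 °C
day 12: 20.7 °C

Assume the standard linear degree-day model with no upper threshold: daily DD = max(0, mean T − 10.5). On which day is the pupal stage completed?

Daily DD above 10.5 °C: 15.2, 0.0, 0.0, 9.5, 3.8, 16.5, 2.8, 12.4, 14.7, 12.5, 3.7, 10.2.
Cumulative: 15.2, 15.2, 15.2, 24.7, 28.5, 45.0, 47.8, 60.2, 74.9, 87.4, 91.1, 101.3.
The total first reaches 19 DD on day 4.

day 4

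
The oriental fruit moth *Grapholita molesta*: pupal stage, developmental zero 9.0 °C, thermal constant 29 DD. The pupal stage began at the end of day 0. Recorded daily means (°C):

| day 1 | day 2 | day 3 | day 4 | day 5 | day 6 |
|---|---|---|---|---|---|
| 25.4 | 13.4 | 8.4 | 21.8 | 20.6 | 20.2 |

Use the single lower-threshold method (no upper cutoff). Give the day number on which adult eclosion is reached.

day 4

Daily DD above 9.0 °C: 16.4, 4.4, 0.0, 12.8, 11.6, 11.2.
Cumulative: 16.4, 20.8, 20.8, 33.6, 45.2, 56.4.
The total first reaches 29 DD on day 4.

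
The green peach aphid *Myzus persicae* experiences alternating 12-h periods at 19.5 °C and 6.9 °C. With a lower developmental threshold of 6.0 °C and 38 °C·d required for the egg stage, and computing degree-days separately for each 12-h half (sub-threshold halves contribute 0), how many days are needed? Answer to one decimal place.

5.3 days

Day half: max(0, 19.5 − 6.0) × 0.5 = 13.5 × 0.5 = 6.75 DD.
Night half: max(0, 6.9 − 6.0) × 0.5 = 0.9 × 0.5 = 0.45 DD.
Per 24 h: 7.20 DD/day.
Duration = 38 / 7.20 = 5.278 ≈ 5.3 days.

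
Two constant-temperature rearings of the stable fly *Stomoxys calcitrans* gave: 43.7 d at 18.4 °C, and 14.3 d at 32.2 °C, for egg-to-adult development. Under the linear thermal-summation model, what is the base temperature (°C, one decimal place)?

11.7 °C

Linear rate model ⇒ the product D·(T − T_b) is constant across temperatures.
43.7·(18.4 − T_b) = 14.3·(32.2 − T_b)
T_b = (43.7·18.4 − 14.3·32.2) / (43.7 − 14.3) = 343.62 / 29.4 = 11.688 °C ≈ 11.7 °C.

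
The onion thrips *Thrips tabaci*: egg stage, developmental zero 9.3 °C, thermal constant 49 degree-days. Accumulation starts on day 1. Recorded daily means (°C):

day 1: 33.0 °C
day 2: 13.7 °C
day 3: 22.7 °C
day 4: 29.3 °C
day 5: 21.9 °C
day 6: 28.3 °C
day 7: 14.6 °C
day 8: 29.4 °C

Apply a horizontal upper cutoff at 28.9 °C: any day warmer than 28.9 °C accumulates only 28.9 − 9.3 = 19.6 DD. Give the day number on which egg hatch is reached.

day 4

Daily DD above 9.3 °C (capped at 19.6): 19.6, 4.4, 13.4, 19.6, 12.6, 19.0, 5.3, 19.6.
Cumulative: 19.6, 24.0, 37.4, 57.0, 69.6, 88.6, 93.9, 113.5.
The total first reaches 49 DD on day 4.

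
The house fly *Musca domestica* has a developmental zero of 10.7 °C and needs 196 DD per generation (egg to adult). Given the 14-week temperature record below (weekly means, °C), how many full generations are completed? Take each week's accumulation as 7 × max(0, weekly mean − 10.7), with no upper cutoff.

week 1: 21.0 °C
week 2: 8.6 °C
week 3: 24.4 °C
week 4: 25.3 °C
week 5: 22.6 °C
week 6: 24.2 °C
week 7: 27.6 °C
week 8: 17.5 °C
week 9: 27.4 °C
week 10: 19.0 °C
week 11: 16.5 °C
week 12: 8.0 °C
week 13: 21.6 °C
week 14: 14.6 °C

4 generations

Weekly DD (7 × max(0, T̄ − 10.7)): 72.1, 0.0, 95.9, 102.2, 83.3, 94.5, 118.3, 47.6, 116.9, 58.1, 40.6, 0.0, 76.3, 27.3.
Season total = 933.1 DD.
Complete generations = ⌊933.1 / 196⌋ = 4.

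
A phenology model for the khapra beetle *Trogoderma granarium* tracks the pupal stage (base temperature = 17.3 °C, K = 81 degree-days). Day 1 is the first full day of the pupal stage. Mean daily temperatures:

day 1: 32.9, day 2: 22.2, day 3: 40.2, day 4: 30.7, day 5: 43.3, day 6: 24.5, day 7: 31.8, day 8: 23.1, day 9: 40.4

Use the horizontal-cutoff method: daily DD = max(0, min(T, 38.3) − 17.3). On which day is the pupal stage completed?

Daily DD above 17.3 °C (capped at 21.0): 15.6, 4.9, 21.0, 13.4, 21.0, 7.2, 14.5, 5.8, 21.0.
Cumulative: 15.6, 20.5, 41.5, 54.9, 75.9, 83.1, 97.6, 103.4, 124.4.
The total first reaches 81 DD on day 6.

day 6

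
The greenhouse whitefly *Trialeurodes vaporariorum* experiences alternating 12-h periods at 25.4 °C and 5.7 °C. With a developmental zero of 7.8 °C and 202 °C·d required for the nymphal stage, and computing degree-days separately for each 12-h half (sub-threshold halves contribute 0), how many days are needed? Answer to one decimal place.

Day half: max(0, 25.4 − 7.8) × 0.5 = 17.6 × 0.5 = 8.80 DD.
Night half: max(0, 5.7 − 7.8) × 0.5 = 0.0 × 0.5 = 0.00 DD.
Per 24 h: 8.80 DD/day.
Duration = 202 / 8.80 = 22.955 ≈ 23.0 days.

23.0 days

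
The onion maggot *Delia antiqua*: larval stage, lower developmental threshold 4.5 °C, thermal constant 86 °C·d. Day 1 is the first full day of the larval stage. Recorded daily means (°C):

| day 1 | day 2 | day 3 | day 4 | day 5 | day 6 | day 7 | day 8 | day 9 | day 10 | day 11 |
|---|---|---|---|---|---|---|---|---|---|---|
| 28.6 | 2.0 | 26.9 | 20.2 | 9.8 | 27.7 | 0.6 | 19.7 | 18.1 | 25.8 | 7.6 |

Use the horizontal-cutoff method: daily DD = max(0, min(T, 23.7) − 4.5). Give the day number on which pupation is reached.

day 8

Daily DD above 4.5 °C (capped at 19.2): 19.2, 0.0, 19.2, 15.7, 5.3, 19.2, 0.0, 15.2, 13.6, 19.2, 3.1.
Cumulative: 19.2, 19.2, 38.4, 54.1, 59.4, 78.6, 78.6, 93.8, 107.4, 126.6, 129.7.
The total first reaches 86 DD on day 8.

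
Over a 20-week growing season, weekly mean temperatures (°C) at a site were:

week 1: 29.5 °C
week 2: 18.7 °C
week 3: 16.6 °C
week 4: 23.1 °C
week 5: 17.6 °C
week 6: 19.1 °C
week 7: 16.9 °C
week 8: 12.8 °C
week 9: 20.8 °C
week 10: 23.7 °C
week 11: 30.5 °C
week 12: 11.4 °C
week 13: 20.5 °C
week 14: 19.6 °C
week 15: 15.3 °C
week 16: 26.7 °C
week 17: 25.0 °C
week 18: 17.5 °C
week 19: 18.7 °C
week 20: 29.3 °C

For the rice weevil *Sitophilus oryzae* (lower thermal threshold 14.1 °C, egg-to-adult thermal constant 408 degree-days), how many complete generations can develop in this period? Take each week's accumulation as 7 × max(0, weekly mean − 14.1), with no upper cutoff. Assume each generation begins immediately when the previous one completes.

2 generations

Weekly DD (7 × max(0, T̄ − 14.1)): 107.8, 32.2, 17.5, 63.0, 24.5, 35.0, 19.6, 0.0, 46.9, 67.2, 114.8, 0.0, 44.8, 38.5, 8.4, 88.2, 76.3, 23.8, 32.2, 106.4.
Season total = 947.1 DD.
Complete generations = ⌊947.1 / 408⌋ = 2.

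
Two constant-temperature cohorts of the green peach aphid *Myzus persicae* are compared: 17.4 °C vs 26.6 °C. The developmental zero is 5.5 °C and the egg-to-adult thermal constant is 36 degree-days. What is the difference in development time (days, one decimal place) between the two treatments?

1.3 days

At 17.4 °C: 36 / (17.4 − 5.5) = 36 / 11.9 = 3.025 d.
At 26.6 °C: 36 / (26.6 − 5.5) = 36 / 21.1 = 1.706 d.
Difference = |3.025 − 1.706| = 1.319 ≈ 1.3 days.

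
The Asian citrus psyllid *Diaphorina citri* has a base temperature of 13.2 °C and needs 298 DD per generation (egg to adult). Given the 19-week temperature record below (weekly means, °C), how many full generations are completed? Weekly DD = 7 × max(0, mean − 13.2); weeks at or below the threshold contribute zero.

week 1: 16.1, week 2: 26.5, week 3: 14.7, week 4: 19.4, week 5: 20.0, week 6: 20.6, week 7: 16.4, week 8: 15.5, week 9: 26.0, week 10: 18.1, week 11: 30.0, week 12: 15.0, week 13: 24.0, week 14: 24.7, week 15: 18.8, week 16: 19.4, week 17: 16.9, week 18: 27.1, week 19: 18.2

3 generations

Weekly DD (7 × max(0, T̄ − 13.2)): 20.3, 93.1, 10.5, 43.4, 47.6, 51.8, 22.4, 16.1, 89.6, 34.3, 117.6, 12.6, 75.6, 80.5, 39.2, 43.4, 25.9, 97.3, 35.0.
Season total = 956.2 DD.
Complete generations = ⌊956.2 / 298⌋ = 3.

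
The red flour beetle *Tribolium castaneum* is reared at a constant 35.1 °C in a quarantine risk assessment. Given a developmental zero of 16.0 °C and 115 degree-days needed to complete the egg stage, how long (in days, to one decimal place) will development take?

6.0 days

Daily accumulation = 35.1 − 16.0 = 19.1 DD/day.
Duration = 115 / 19.1 = 6.021 ≈ 6.0 days.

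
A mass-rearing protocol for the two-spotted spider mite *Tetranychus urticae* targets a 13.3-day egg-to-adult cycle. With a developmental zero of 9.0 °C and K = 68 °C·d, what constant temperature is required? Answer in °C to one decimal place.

14.1 °C

Required daily accumulation = 68 / 13.3 = 5.113 DD/day.
T = T_base + 5.113 = 9.0 + 5.113 = 14.113 ≈ 14.1 °C.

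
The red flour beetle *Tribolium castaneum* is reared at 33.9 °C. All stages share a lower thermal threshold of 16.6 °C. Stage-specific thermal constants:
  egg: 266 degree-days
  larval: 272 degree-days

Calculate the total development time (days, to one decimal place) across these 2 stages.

Daily accumulation at 33.9 °C = 33.9 − 16.6 = 17.3 DD/day.
Total K = 266 + 272 = 538 DD.
Total duration = 538 / 17.3 = 31.098 ≈ 31.1 days.

31.1 days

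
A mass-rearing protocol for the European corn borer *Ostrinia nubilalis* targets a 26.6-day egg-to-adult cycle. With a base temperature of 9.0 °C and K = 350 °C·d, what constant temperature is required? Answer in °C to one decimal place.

22.2 °C

Required daily accumulation = 350 / 26.6 = 13.158 DD/day.
T = T_base + 13.158 = 9.0 + 13.158 = 22.158 ≈ 22.2 °C.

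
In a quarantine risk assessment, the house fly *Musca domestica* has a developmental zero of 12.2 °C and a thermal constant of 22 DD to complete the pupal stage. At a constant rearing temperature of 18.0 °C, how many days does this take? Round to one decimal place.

Daily accumulation = 18.0 − 12.2 = 5.8 DD/day.
Duration = 22 / 5.8 = 3.793 ≈ 3.8 days.

3.8 days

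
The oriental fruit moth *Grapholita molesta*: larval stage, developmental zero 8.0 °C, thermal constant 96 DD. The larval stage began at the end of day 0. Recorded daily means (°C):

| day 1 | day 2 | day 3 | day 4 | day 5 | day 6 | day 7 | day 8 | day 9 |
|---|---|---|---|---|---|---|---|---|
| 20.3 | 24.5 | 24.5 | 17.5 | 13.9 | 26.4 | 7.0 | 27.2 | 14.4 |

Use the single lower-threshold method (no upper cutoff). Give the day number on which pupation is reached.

Daily DD above 8.0 °C: 12.3, 16.5, 16.5, 9.5, 5.9, 18.4, 0.0, 19.2, 6.4.
Cumulative: 12.3, 28.8, 45.3, 54.8, 60.7, 79.1, 79.1, 98.3, 104.7.
The total first reaches 96 DD on day 8.

day 8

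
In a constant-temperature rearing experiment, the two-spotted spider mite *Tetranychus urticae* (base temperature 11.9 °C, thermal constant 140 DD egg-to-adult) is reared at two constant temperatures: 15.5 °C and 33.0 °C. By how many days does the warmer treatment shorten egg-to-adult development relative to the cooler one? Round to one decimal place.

At 15.5 °C: 140 / (15.5 − 11.9) = 140 / 3.6 = 38.889 d.
At 33.0 °C: 140 / (33.0 − 11.9) = 140 / 21.1 = 6.635 d.
Difference = |38.889 − 6.635| = 32.254 ≈ 32.3 days.

32.3 days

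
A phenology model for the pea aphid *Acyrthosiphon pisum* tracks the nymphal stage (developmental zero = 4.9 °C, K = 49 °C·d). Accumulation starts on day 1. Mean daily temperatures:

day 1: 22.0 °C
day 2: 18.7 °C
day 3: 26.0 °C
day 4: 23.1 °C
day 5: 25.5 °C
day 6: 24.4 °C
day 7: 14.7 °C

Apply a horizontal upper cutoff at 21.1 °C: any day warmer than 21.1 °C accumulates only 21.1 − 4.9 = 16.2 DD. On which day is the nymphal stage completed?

Daily DD above 4.9 °C (capped at 16.2): 16.2, 13.8, 16.2, 16.2, 16.2, 16.2, 9.8.
Cumulative: 16.2, 30.0, 46.2, 62.4, 78.6, 94.8, 104.6.
The total first reaches 49 DD on day 4.

day 4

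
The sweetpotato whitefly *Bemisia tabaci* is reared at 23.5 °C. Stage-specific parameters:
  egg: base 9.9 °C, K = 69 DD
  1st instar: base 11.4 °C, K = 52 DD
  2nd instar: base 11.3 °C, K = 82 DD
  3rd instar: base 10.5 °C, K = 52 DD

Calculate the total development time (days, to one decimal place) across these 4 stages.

egg: 69 / (23.5 − 9.9) = 69 / 13.6 = 5.074 d.
1st instar: 52 / (23.5 − 11.4) = 52 / 12.1 = 4.298 d.
2nd instar: 82 / (23.5 − 11.3) = 82 / 12.2 = 6.721 d.
3rd instar: 52 / (23.5 − 10.5) = 52 / 13.0 = 4.000 d.
Sum = 20.092 ≈ 20.1 days.

20.1 days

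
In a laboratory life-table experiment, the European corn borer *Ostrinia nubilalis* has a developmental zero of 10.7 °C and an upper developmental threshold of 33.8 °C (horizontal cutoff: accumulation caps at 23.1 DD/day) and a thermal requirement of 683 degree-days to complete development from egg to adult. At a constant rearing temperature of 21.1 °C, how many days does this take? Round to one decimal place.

65.7 days

Daily accumulation = 21.1 − 10.7 = 10.4 DD/day.
Duration = 683 / 10.4 = 65.673 ≈ 65.7 days.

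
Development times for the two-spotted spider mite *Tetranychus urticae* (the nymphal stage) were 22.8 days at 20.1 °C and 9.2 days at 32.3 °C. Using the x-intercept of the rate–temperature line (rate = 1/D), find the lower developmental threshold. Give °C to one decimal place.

Under the model K = D·(T − T_b), so D₁·(T₁ − T_b) = D₂·(T₂ − T_b).
22.8·(20.1 − T_b) = 9.2·(32.3 − T_b)
T_b = (22.8·20.1 − 9.2·32.3) / (22.8 − 9.2) = 161.12 / 13.6 = 11.847 °C ≈ 11.8 °C.

11.8 °C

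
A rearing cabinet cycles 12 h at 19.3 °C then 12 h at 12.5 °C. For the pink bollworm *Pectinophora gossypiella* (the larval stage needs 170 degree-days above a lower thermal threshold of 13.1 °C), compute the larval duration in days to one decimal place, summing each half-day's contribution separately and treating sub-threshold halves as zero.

54.8 days

Day half: max(0, 19.3 − 13.1) × 0.5 = 6.2 × 0.5 = 3.10 DD.
Night half: max(0, 12.5 − 13.1) × 0.5 = 0.0 × 0.5 = 0.00 DD.
Per 24 h: 3.10 DD/day.
Duration = 170 / 3.10 = 54.839 ≈ 54.8 days.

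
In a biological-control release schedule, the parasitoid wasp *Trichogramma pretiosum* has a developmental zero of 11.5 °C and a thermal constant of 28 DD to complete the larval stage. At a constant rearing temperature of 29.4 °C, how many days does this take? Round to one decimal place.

Daily accumulation = 29.4 − 11.5 = 17.9 DD/day.
Duration = 28 / 17.9 = 1.564 ≈ 1.6 days.

1.6 days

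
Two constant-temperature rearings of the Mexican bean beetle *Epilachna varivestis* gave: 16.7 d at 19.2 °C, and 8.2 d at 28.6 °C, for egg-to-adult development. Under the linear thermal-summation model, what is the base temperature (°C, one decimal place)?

10.1 °C

Equal thermal constants: D₁(T₁ − T_b) = D₂(T₂ − T_b).
16.7·(19.2 − T_b) = 8.2·(28.6 − T_b)
T_b = (16.7·19.2 − 8.2·28.6) / (16.7 − 8.2) = 86.12 / 8.5 = 10.132 °C ≈ 10.1 °C.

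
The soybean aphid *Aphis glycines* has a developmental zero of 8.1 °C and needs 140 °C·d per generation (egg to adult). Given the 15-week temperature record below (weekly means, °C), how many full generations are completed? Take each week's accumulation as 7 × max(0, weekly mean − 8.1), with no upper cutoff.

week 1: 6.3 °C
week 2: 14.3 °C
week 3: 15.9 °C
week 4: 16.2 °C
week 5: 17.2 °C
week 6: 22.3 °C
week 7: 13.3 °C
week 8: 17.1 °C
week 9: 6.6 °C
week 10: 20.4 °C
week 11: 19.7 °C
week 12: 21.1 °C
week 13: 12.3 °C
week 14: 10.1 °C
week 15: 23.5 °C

5 generations

Weekly DD (7 × max(0, T̄ − 8.1)): 0.0, 43.4, 54.6, 56.7, 63.7, 99.4, 36.4, 63.0, 0.0, 86.1, 81.2, 91.0, 29.4, 14.0, 107.8.
Season total = 826.7 DD.
Complete generations = ⌊826.7 / 140⌋ = 5.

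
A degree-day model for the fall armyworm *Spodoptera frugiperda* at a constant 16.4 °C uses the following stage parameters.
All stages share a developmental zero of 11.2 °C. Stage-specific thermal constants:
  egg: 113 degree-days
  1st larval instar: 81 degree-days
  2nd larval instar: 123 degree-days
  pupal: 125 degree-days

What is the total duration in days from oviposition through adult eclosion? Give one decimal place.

Daily accumulation at 16.4 °C = 16.4 − 11.2 = 5.2 DD/day.
Total K = 113 + 81 + 123 + 125 = 442 DD.
Total duration = 442 / 5.2 = 85.000 ≈ 85.0 days.

85.0 days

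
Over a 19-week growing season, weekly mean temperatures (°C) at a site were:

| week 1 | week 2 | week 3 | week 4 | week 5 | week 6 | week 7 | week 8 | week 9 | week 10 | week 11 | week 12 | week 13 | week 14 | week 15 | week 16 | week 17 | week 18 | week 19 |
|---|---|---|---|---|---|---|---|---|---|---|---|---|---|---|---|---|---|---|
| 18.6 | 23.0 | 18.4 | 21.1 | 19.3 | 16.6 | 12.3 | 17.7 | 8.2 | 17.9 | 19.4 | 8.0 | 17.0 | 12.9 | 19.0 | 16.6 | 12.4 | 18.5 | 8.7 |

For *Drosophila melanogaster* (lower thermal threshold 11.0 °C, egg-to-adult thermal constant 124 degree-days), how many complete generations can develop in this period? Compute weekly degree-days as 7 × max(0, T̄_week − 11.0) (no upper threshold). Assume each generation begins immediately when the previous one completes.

Weekly DD (7 × max(0, T̄ − 11.0)): 53.2, 84.0, 51.8, 70.7, 58.1, 39.2, 9.1, 46.9, 0.0, 48.3, 58.8, 0.0, 42.0, 13.3, 56.0, 39.2, 9.8, 52.5, 0.0.
Season total = 732.9 DD.
Complete generations = ⌊732.9 / 124⌋ = 5.

5 generations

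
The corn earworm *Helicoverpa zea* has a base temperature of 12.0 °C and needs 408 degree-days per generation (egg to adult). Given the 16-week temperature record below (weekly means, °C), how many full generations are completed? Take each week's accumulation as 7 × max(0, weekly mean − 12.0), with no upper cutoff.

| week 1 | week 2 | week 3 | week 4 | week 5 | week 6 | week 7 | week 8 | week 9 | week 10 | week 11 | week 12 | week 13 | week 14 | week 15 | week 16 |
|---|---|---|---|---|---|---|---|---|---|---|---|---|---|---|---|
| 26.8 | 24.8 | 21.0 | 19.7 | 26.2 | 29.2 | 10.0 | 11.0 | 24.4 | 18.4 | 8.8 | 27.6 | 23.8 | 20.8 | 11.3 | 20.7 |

2 generations

Weekly DD (7 × max(0, T̄ − 12.0)): 103.6, 89.6, 63.0, 53.9, 99.4, 120.4, 0.0, 0.0, 86.8, 44.8, 0.0, 109.2, 82.6, 61.6, 0.0, 60.9.
Season total = 975.8 DD.
Complete generations = ⌊975.8 / 408⌋ = 2.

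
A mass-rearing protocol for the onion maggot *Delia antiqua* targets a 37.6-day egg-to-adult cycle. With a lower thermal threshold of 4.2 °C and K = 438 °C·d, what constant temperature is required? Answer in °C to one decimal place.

Required daily accumulation = 438 / 37.6 = 11.649 DD/day.
T = T_base + 11.649 = 4.2 + 11.649 = 15.849 ≈ 15.8 °C.

15.8 °C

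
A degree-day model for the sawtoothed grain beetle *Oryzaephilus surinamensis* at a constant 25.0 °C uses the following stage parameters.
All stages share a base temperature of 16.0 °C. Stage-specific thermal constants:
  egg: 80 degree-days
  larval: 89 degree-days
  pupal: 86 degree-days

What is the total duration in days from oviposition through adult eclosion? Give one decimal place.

Daily accumulation at 25.0 °C = 25.0 − 16.0 = 9.0 DD/day.
Total K = 80 + 89 + 86 = 255 DD.
Total duration = 255 / 9.0 = 28.333 ≈ 28.3 days.

28.3 days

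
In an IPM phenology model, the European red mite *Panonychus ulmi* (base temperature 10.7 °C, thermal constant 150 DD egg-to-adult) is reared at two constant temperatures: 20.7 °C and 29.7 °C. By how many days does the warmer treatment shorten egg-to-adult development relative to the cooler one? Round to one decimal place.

At 20.7 °C: 150 / (20.7 − 10.7) = 150 / 10.0 = 15.000 d.
At 29.7 °C: 150 / (29.7 − 10.7) = 150 / 19.0 = 7.895 d.
Difference = |15.000 − 7.895| = 7.105 ≈ 7.1 days.

7.1 days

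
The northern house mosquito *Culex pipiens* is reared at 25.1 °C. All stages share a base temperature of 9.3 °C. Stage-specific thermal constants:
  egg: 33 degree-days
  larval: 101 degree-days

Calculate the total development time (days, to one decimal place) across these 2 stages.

Daily accumulation at 25.1 °C = 25.1 − 9.3 = 15.8 DD/day.
Total K = 33 + 101 = 134 DD.
Total duration = 134 / 15.8 = 8.481 ≈ 8.5 days.

8.5 days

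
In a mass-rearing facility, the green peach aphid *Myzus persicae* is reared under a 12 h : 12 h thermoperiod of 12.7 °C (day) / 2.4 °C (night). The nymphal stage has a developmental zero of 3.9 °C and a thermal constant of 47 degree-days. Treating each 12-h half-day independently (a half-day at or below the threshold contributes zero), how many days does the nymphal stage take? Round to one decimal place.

10.7 days

Day half: max(0, 12.7 − 3.9) × 0.5 = 8.8 × 0.5 = 4.40 DD.
Night half: max(0, 2.4 − 3.9) × 0.5 = 0.0 × 0.5 = 0.00 DD.
Per 24 h: 4.40 DD/day.
Duration = 47 / 4.40 = 10.682 ≈ 10.7 days.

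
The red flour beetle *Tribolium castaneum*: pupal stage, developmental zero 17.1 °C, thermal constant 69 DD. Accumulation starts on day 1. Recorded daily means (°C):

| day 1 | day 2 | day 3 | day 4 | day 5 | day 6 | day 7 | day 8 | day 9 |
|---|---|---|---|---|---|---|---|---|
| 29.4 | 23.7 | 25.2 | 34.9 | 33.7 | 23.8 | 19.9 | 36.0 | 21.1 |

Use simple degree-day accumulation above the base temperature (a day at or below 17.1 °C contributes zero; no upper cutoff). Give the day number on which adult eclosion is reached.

day 7

Daily DD above 17.1 °C: 12.3, 6.6, 8.1, 17.8, 16.6, 6.7, 2.8, 18.9, 4.0.
Cumulative: 12.3, 18.9, 27.0, 44.8, 61.4, 68.1, 70.9, 89.8, 93.8.
The total first reaches 69 DD on day 7.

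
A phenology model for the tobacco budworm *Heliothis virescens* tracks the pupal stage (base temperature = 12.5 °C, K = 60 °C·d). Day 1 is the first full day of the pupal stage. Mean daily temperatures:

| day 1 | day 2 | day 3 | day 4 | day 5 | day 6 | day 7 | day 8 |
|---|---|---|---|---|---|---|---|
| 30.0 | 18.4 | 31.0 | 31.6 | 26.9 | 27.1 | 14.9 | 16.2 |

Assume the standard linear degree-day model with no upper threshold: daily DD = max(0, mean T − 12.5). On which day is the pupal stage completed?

day 4

Daily DD above 12.5 °C: 17.5, 5.9, 18.5, 19.1, 14.4, 14.6, 2.4, 3.7.
Cumulative: 17.5, 23.4, 41.9, 61.0, 75.4, 90.0, 92.4, 96.1.
The total first reaches 60 DD on day 4.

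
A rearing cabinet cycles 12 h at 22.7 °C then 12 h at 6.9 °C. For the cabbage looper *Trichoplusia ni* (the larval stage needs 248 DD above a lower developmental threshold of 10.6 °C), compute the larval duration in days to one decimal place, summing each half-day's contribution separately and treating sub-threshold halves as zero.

Day half: max(0, 22.7 − 10.6) × 0.5 = 12.1 × 0.5 = 6.05 DD.
Night half: max(0, 6.9 − 10.6) × 0.5 = 0.0 × 0.5 = 0.00 DD.
Per 24 h: 6.05 DD/day.
Duration = 248 / 6.05 = 40.992 ≈ 41.0 days.

41.0 days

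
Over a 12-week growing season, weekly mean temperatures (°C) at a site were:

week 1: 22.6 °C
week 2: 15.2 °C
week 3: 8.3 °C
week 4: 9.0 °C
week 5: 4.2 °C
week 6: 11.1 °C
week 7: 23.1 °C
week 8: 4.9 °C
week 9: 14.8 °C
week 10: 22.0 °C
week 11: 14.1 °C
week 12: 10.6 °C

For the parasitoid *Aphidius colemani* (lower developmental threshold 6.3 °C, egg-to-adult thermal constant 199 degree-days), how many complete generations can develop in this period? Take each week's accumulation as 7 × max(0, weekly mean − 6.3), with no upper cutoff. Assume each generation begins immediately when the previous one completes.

Weekly DD (7 × max(0, T̄ − 6.3)): 114.1, 62.3, 14.0, 18.9, 0.0, 33.6, 117.6, 0.0, 59.5, 109.9, 54.6, 30.1.
Season total = 614.6 DD.
Complete generations = ⌊614.6 / 199⌋ = 3.

3 generations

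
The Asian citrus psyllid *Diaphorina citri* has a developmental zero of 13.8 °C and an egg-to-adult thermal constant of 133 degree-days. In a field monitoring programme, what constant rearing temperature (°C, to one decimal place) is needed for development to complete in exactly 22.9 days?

19.6 °C

Required daily accumulation = 133 / 22.9 = 5.808 DD/day.
T = T_base + 5.808 = 13.8 + 5.808 = 19.608 ≈ 19.6 °C.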